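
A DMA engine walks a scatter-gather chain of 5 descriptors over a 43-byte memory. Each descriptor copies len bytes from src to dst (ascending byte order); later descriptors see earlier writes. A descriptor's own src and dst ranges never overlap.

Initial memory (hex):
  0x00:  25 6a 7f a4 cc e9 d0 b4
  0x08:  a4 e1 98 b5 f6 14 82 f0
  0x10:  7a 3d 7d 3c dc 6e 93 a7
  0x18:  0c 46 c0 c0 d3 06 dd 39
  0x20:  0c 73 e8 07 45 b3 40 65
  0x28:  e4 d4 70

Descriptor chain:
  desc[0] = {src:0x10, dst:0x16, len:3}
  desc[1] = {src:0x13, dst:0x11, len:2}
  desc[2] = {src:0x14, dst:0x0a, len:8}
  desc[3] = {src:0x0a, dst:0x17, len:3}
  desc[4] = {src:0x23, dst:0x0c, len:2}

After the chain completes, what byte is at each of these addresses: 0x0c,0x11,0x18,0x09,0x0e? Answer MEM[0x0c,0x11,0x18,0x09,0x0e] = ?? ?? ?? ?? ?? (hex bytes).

#0 dst[0x16+3] := {0x7a,0x3d,0x7d}
#1 dst[0x11+2] := {0x3c,0xdc}
#2 dst[0x0a+8] := {0xdc,0x6e,0x7a,0x3d,0x7d,0x46,0xc0,0xc0}
#3 dst[0x17+3] := {0xdc,0x6e,0x7a}
#4 dst[0x0c+2] := {0x07,0x45}
query mem[0x0c]=0x07, mem[0x11]=0xc0, mem[0x18]=0x6e, mem[0x09]=0xe1, mem[0x0e]=0x7d

MEM[0x0c,0x11,0x18,0x09,0x0e] = 07 c0 6e e1 7d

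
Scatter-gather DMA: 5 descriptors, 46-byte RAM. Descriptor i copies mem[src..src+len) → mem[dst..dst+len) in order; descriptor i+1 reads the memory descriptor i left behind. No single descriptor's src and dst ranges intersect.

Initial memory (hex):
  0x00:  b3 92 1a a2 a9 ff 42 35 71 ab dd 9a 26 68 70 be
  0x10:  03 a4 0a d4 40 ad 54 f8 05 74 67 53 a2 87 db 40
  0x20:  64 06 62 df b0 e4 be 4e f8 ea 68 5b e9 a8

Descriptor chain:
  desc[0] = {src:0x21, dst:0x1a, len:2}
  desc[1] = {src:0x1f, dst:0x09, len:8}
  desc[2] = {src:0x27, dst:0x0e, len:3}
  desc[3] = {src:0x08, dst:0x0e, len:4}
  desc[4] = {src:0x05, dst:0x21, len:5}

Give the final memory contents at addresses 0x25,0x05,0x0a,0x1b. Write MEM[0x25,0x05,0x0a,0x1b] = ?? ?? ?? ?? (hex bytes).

MEM[0x25,0x05,0x0a,0x1b] = 40 ff 64 62

#0 dst[0x1a+2] := {0x06,0x62}
#1 dst[0x09+8] := {0x40,0x64,0x06,0x62,0xdf,0xb0,0xe4,0xbe}
#2 dst[0x0e+3] := {0x4e,0xf8,0xea}
#3 dst[0x0e+4] := {0x71,0x40,0x64,0x06}
#4 dst[0x21+5] := {0xff,0x42,0x35,0x71,0x40}
query mem[0x25]=0x40, mem[0x05]=0xff, mem[0x0a]=0x64, mem[0x1b]=0x62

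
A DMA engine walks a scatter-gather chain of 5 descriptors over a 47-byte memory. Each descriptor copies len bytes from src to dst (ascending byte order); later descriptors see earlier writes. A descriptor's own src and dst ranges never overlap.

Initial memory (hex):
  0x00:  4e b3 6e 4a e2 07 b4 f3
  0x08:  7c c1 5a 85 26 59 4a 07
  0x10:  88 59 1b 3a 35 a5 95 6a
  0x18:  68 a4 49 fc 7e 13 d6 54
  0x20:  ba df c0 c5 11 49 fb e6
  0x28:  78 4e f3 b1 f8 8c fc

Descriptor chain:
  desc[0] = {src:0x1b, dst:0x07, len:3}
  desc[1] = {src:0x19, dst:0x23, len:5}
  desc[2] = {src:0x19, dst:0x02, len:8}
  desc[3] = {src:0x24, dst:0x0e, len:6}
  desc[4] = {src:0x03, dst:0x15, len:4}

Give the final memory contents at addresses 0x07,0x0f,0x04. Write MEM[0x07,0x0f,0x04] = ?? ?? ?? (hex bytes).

[0] 0x1b->0x07 len=3 : fc 7e 13
[1] 0x19->0x23 len=5 : a4 49 fc 7e 13
[2] 0x19->0x02 len=8 : a4 49 fc 7e 13 d6 54 ba
[3] 0x24->0x0e len=6 : 49 fc 7e 13 78 4e
[4] 0x03->0x15 len=4 : 49 fc 7e 13
query mem[0x07]=0xd6, mem[0x0f]=0xfc, mem[0x04]=0xfc

MEM[0x07,0x0f,0x04] = d6 fc fc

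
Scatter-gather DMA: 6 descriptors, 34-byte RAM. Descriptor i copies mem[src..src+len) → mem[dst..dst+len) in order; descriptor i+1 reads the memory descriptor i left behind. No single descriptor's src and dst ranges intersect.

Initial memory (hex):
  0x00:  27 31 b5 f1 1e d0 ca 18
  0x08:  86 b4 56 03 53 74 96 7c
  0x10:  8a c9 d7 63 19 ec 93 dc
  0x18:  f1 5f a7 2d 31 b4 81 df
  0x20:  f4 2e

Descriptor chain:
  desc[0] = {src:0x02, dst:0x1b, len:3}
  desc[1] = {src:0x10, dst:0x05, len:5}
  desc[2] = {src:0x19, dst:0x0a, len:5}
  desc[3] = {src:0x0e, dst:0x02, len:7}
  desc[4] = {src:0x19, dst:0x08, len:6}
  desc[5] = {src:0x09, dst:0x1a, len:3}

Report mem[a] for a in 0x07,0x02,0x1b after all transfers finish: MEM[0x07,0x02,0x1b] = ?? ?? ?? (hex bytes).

MEM[0x07,0x02,0x1b] = 63 1e b5

#0 dst[0x1b+3] := {0xb5,0xf1,0x1e}
#1 dst[0x05+5] := {0x8a,0xc9,0xd7,0x63,0x19}
#2 dst[0x0a+5] := {0x5f,0xa7,0xb5,0xf1,0x1e}
#3 dst[0x02+7] := {0x1e,0x7c,0x8a,0xc9,0xd7,0x63,0x19}
#4 dst[0x08+6] := {0x5f,0xa7,0xb5,0xf1,0x1e,0x81}
#5 dst[0x1a+3] := {0xa7,0xb5,0xf1}
query mem[0x07]=0x63, mem[0x02]=0x1e, mem[0x1b]=0xb5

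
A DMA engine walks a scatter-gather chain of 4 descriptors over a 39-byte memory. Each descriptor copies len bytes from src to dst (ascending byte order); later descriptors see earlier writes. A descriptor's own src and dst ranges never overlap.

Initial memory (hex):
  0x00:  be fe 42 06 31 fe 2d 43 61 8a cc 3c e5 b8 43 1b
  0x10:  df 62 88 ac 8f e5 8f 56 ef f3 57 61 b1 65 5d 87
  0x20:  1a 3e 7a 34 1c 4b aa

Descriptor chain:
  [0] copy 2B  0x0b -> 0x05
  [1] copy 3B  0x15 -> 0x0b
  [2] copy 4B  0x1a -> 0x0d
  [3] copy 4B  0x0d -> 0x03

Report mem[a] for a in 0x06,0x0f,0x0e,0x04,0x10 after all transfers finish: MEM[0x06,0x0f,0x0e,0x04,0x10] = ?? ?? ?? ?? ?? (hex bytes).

#0 dst[0x05+2] := {0x3c,0xe5}
#1 dst[0x0b+3] := {0xe5,0x8f,0x56}
#2 dst[0x0d+4] := {0x57,0x61,0xb1,0x65}
#3 dst[0x03+4] := {0x57,0x61,0xb1,0x65}
query mem[0x06]=0x65, mem[0x0f]=0xb1, mem[0x0e]=0x61, mem[0x04]=0x61, mem[0x10]=0x65

MEM[0x06,0x0f,0x0e,0x04,0x10] = 65 b1 61 61 65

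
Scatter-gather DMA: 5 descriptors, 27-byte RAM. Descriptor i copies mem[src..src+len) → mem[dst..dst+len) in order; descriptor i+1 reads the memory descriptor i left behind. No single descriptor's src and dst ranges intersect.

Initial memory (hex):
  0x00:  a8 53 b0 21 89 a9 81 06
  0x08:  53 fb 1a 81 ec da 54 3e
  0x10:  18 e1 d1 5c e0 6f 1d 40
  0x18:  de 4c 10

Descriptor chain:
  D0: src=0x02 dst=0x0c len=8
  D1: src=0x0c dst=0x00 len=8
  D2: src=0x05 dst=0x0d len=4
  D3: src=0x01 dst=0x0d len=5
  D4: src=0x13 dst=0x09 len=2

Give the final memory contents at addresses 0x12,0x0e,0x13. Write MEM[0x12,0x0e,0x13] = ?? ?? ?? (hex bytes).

  after D0: wrote 8B at 0x0c = b02189a9810653fb
  after D1: wrote 8B at 0x00 = b02189a9810653fb
  after D2: wrote 4B at 0x0d = 0653fb53
  after D3: wrote 5B at 0x0d = 2189a98106
  after D4: wrote 2B at 0x09 = fbe0
query mem[0x12]=0x53, mem[0x0e]=0x89, mem[0x13]=0xfb

MEM[0x12,0x0e,0x13] = 53 89 fb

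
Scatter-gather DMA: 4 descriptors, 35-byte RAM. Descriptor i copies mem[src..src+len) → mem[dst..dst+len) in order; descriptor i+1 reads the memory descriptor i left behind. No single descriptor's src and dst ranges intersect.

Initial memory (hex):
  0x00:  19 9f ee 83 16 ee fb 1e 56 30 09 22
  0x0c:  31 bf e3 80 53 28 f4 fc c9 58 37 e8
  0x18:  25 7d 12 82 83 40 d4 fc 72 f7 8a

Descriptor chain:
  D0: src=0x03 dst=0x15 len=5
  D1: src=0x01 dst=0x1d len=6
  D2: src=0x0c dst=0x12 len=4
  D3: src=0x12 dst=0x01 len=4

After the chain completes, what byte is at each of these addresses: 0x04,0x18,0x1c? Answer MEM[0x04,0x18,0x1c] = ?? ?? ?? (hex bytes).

#0 dst[0x15+5] := {0x83,0x16,0xee,0xfb,0x1e}
#1 dst[0x1d+6] := {0x9f,0xee,0x83,0x16,0xee,0xfb}
#2 dst[0x12+4] := {0x31,0xbf,0xe3,0x80}
#3 dst[0x01+4] := {0x31,0xbf,0xe3,0x80}
query mem[0x04]=0x80, mem[0x18]=0xfb, mem[0x1c]=0x83

MEM[0x04,0x18,0x1c] = 80 fb 83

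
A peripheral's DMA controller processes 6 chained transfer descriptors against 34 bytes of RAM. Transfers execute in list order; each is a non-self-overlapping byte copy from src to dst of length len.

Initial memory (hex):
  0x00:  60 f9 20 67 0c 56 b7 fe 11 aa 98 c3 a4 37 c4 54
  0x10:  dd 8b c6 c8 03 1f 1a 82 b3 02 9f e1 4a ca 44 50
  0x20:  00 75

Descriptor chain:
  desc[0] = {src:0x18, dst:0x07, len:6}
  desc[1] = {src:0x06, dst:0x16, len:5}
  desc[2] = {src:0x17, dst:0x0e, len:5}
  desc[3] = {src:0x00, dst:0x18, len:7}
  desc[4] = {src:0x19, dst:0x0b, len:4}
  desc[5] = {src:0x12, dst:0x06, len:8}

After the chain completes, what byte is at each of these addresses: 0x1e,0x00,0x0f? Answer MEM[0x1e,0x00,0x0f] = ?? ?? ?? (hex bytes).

MEM[0x1e,0x00,0x0f] = b7 60 02

  after D0: wrote 6B at 0x07 = b3029fe14aca
  after D1: wrote 5B at 0x16 = b7b3029fe1
  after D2: wrote 5B at 0x0e = b3029fe1e1
  after D3: wrote 7B at 0x18 = 60f920670c56b7
  after D4: wrote 4B at 0x0b = f920670c
  after D5: wrote 8B at 0x06 = e1c8031fb7b360f9
query mem[0x1e]=0xb7, mem[0x00]=0x60, mem[0x0f]=0x02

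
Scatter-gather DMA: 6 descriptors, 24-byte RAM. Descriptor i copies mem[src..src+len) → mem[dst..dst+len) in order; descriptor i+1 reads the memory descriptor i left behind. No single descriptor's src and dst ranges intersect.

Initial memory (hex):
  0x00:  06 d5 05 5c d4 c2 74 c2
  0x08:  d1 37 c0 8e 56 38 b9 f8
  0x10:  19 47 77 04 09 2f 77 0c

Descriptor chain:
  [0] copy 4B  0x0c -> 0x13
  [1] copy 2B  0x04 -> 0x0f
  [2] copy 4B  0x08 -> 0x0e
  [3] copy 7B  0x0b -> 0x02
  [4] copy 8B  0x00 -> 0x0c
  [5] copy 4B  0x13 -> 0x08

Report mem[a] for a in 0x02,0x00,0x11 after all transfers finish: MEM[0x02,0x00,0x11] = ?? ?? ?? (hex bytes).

#0 dst[0x13+4] := {0x56,0x38,0xb9,0xf8}
#1 dst[0x0f+2] := {0xd4,0xc2}
#2 dst[0x0e+4] := {0xd1,0x37,0xc0,0x8e}
#3 dst[0x02+7] := {0x8e,0x56,0x38,0xd1,0x37,0xc0,0x8e}
#4 dst[0x0c+8] := {0x06,0xd5,0x8e,0x56,0x38,0xd1,0x37,0xc0}
#5 dst[0x08+4] := {0xc0,0x38,0xb9,0xf8}
query mem[0x02]=0x8e, mem[0x00]=0x06, mem[0x11]=0xd1

MEM[0x02,0x00,0x11] = 8e 06 d1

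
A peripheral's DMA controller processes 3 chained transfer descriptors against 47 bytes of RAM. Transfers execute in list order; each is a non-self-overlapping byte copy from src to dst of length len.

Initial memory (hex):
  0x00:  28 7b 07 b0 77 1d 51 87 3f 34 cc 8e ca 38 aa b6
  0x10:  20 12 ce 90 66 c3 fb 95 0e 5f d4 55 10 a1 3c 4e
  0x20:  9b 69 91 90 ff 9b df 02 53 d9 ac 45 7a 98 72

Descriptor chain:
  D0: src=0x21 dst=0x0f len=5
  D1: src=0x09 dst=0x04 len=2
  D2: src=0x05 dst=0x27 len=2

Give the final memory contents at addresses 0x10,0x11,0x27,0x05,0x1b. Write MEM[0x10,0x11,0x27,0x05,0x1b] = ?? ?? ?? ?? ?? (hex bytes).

MEM[0x10,0x11,0x27,0x05,0x1b] = 91 90 cc cc 55

D0: mem[0x0f..0x13] <- [69 91 90 ff 9b]
D1: mem[0x04..0x05] <- [34 cc]
D2: mem[0x27..0x28] <- [cc 51]
query mem[0x10]=0x91, mem[0x11]=0x90, mem[0x27]=0xcc, mem[0x05]=0xcc, mem[0x1b]=0x55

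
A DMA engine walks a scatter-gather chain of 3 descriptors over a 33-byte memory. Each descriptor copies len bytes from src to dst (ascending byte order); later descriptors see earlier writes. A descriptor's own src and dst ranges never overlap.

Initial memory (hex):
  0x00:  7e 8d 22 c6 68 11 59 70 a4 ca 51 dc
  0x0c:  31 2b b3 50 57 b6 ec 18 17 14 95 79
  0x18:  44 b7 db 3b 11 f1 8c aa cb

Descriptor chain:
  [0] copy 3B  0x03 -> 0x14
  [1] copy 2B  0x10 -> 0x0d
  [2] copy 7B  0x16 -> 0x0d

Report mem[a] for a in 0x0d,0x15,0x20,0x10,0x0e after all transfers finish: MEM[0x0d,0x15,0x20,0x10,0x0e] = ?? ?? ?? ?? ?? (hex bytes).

MEM[0x0d,0x15,0x20,0x10,0x0e] = 11 68 cb b7 79

[0] 0x03->0x14 len=3 : c6 68 11
[1] 0x10->0x0d len=2 : 57 b6
[2] 0x16->0x0d len=7 : 11 79 44 b7 db 3b 11
query mem[0x0d]=0x11, mem[0x15]=0x68, mem[0x20]=0xcb, mem[0x10]=0xb7, mem[0x0e]=0x79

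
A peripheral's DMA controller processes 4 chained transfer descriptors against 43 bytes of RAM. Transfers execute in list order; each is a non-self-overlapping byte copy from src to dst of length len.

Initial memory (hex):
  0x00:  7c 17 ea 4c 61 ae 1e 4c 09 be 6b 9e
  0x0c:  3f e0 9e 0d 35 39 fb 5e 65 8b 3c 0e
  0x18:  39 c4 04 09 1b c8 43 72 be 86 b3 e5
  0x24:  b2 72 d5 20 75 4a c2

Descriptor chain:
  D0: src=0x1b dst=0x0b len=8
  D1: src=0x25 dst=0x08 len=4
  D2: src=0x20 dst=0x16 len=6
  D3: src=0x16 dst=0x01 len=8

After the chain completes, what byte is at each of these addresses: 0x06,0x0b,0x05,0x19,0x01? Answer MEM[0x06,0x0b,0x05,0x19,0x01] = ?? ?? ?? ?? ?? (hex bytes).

D0: mem[0x0b..0x12] <- [09 1b c8 43 72 be 86 b3]
D1: mem[0x08..0x0b] <- [72 d5 20 75]
D2: mem[0x16..0x1b] <- [be 86 b3 e5 b2 72]
D3: mem[0x01..0x08] <- [be 86 b3 e5 b2 72 1b c8]
query mem[0x06]=0x72, mem[0x0b]=0x75, mem[0x05]=0xb2, mem[0x19]=0xe5, mem[0x01]=0xbe

MEM[0x06,0x0b,0x05,0x19,0x01] = 72 75 b2 e5 be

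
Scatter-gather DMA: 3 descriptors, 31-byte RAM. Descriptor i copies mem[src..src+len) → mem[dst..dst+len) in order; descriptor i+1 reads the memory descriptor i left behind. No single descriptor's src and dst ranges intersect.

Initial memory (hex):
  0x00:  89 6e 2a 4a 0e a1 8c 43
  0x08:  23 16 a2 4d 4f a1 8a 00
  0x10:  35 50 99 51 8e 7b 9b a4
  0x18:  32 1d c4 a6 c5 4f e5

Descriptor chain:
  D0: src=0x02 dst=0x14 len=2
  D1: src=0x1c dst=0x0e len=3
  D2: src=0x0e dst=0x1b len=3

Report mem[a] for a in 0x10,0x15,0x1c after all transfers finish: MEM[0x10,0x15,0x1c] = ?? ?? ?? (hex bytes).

MEM[0x10,0x15,0x1c] = e5 4a 4f

#0 dst[0x14+2] := {0x2a,0x4a}
#1 dst[0x0e+3] := {0xc5,0x4f,0xe5}
#2 dst[0x1b+3] := {0xc5,0x4f,0xe5}
query mem[0x10]=0xe5, mem[0x15]=0x4a, mem[0x1c]=0x4f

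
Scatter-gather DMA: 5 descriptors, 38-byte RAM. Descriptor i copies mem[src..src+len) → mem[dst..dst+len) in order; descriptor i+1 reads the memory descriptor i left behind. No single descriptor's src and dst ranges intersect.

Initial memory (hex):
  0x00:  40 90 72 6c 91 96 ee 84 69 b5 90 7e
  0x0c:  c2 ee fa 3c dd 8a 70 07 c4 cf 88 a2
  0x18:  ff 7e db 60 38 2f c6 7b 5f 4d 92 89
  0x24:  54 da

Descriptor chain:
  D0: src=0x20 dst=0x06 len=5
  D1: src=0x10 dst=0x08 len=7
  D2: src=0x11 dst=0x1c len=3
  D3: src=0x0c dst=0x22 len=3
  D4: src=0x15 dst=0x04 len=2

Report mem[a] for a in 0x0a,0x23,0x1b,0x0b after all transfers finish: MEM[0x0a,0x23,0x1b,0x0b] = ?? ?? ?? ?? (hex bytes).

MEM[0x0a,0x23,0x1b,0x0b] = 70 cf 60 07

  after D0: wrote 5B at 0x06 = 5f4d928954
  after D1: wrote 7B at 0x08 = dd8a7007c4cf88
  after D2: wrote 3B at 0x1c = 8a7007
  after D3: wrote 3B at 0x22 = c4cf88
  after D4: wrote 2B at 0x04 = cf88
query mem[0x0a]=0x70, mem[0x23]=0xcf, mem[0x1b]=0x60, mem[0x0b]=0x07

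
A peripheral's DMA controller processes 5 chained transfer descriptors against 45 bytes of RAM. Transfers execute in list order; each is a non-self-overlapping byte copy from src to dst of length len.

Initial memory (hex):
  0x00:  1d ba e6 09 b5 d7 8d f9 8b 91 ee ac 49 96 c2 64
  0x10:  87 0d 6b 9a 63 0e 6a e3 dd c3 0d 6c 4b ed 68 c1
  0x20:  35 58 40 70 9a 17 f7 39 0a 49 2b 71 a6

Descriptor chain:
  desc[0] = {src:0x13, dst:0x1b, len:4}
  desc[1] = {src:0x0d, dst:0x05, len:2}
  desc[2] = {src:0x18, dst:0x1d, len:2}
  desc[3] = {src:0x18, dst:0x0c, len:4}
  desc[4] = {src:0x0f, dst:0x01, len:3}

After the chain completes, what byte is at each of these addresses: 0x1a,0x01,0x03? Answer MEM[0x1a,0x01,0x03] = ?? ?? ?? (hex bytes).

D0: mem[0x1b..0x1e] <- [9a 63 0e 6a]
D1: mem[0x05..0x06] <- [96 c2]
D2: mem[0x1d..0x1e] <- [dd c3]
D3: mem[0x0c..0x0f] <- [dd c3 0d 9a]
D4: mem[0x01..0x03] <- [9a 87 0d]
query mem[0x1a]=0x0d, mem[0x01]=0x9a, mem[0x03]=0x0d

MEM[0x1a,0x01,0x03] = 0d 9a 0d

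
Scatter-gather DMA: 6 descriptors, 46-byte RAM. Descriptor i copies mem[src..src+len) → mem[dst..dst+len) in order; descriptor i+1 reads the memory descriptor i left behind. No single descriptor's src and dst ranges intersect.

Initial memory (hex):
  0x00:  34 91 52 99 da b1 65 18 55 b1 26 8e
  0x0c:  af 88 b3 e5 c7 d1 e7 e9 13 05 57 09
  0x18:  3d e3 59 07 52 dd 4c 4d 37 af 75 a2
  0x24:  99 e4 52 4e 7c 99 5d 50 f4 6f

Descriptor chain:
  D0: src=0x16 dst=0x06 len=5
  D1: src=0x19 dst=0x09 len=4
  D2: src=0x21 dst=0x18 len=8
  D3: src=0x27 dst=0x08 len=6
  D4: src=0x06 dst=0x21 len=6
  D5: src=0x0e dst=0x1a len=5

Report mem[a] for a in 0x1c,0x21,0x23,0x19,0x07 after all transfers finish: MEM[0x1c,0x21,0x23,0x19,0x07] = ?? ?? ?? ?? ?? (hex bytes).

MEM[0x1c,0x21,0x23,0x19,0x07] = c7 57 4e 75 09

  after D0: wrote 5B at 0x06 = 57093de359
  after D1: wrote 4B at 0x09 = e3590752
  after D2: wrote 8B at 0x18 = af75a299e4524e7c
  after D3: wrote 6B at 0x08 = 4e7c995d50f4
  after D4: wrote 6B at 0x21 = 57094e7c995d
  after D5: wrote 5B at 0x1a = b3e5c7d1e7
query mem[0x1c]=0xc7, mem[0x21]=0x57, mem[0x23]=0x4e, mem[0x19]=0x75, mem[0x07]=0x09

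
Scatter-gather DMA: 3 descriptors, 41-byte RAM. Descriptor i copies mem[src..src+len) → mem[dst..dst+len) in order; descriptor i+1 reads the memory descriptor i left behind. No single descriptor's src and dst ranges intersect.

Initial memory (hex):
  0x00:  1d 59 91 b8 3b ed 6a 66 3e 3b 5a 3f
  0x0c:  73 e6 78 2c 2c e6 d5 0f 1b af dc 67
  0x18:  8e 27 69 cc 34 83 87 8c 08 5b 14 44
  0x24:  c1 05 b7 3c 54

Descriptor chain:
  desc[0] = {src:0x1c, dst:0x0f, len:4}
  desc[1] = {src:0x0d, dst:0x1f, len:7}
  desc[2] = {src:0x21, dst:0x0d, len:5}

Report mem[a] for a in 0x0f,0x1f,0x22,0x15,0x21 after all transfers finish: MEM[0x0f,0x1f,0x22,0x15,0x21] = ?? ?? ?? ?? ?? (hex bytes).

MEM[0x0f,0x1f,0x22,0x15,0x21] = 87 e6 83 af 34

D0: mem[0x0f..0x12] <- [34 83 87 8c]
D1: mem[0x1f..0x25] <- [e6 78 34 83 87 8c 0f]
D2: mem[0x0d..0x11] <- [34 83 87 8c 0f]
query mem[0x0f]=0x87, mem[0x1f]=0xe6, mem[0x22]=0x83, mem[0x15]=0xaf, mem[0x21]=0x34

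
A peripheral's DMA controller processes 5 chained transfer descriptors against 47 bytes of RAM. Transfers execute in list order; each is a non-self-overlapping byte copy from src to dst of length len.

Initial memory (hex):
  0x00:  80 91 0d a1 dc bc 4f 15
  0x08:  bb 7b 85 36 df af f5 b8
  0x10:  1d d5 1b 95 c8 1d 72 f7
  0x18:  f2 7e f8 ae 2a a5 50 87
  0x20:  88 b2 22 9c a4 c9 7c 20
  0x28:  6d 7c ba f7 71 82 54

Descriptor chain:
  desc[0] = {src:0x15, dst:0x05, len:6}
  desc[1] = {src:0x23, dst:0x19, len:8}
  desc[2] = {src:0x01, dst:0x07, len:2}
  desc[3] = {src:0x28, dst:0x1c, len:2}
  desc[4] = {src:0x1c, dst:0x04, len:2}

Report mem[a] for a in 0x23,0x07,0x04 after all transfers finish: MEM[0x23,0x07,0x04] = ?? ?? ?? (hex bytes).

MEM[0x23,0x07,0x04] = 9c 91 6d

#0 dst[0x05+6] := {0x1d,0x72,0xf7,0xf2,0x7e,0xf8}
#1 dst[0x19+8] := {0x9c,0xa4,0xc9,0x7c,0x20,0x6d,0x7c,0xba}
#2 dst[0x07+2] := {0x91,0x0d}
#3 dst[0x1c+2] := {0x6d,0x7c}
#4 dst[0x04+2] := {0x6d,0x7c}
query mem[0x23]=0x9c, mem[0x07]=0x91, mem[0x04]=0x6d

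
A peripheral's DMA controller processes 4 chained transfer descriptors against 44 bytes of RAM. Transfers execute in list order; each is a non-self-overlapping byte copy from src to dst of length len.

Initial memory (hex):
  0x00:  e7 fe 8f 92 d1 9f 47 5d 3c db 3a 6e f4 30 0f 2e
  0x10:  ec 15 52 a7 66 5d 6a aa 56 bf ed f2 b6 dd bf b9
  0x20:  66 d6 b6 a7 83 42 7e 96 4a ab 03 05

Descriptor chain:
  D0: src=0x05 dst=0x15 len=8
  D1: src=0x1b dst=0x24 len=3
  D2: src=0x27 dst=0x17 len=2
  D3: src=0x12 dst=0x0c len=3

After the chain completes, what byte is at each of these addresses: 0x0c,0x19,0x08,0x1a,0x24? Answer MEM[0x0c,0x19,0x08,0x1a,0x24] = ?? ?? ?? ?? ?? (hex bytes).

MEM[0x0c,0x19,0x08,0x1a,0x24] = 52 db 3c 3a 6e

D0: mem[0x15..0x1c] <- [9f 47 5d 3c db 3a 6e f4]
D1: mem[0x24..0x26] <- [6e f4 dd]
D2: mem[0x17..0x18] <- [96 4a]
D3: mem[0x0c..0x0e] <- [52 a7 66]
query mem[0x0c]=0x52, mem[0x19]=0xdb, mem[0x08]=0x3c, mem[0x1a]=0x3a, mem[0x24]=0x6e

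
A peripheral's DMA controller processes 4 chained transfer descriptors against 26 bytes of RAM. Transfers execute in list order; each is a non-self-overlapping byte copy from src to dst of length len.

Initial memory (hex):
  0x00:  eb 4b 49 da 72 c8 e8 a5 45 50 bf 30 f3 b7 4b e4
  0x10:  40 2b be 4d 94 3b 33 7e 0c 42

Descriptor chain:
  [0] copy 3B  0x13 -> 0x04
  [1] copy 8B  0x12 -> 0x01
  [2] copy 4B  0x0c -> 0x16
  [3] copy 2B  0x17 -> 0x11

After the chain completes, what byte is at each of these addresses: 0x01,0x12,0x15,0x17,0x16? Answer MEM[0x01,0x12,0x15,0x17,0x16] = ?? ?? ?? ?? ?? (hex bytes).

D0: mem[0x04..0x06] <- [4d 94 3b]
D1: mem[0x01..0x08] <- [be 4d 94 3b 33 7e 0c 42]
D2: mem[0x16..0x19] <- [f3 b7 4b e4]
D3: mem[0x11..0x12] <- [b7 4b]
query mem[0x01]=0xbe, mem[0x12]=0x4b, mem[0x15]=0x3b, mem[0x17]=0xb7, mem[0x16]=0xf3

MEM[0x01,0x12,0x15,0x17,0x16] = be 4b 3b b7 f3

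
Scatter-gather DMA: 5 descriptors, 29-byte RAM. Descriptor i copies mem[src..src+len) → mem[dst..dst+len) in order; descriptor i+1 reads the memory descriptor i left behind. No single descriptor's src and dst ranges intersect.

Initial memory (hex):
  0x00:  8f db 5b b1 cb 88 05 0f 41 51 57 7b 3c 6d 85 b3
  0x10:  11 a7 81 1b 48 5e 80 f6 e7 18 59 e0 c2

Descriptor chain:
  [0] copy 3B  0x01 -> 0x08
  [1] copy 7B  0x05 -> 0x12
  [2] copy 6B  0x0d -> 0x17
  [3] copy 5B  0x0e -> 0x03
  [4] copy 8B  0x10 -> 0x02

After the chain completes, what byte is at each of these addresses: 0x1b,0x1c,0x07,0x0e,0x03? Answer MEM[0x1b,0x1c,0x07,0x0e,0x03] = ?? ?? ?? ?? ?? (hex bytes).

MEM[0x1b,0x1c,0x07,0x0e,0x03] = a7 88 db 85 a7

#0 dst[0x08+3] := {0xdb,0x5b,0xb1}
#1 dst[0x12+7] := {0x88,0x05,0x0f,0xdb,0x5b,0xb1,0x7b}
#2 dst[0x17+6] := {0x6d,0x85,0xb3,0x11,0xa7,0x88}
#3 dst[0x03+5] := {0x85,0xb3,0x11,0xa7,0x88}
#4 dst[0x02+8] := {0x11,0xa7,0x88,0x05,0x0f,0xdb,0x5b,0x6d}
query mem[0x1b]=0xa7, mem[0x1c]=0x88, mem[0x07]=0xdb, mem[0x0e]=0x85, mem[0x03]=0xa7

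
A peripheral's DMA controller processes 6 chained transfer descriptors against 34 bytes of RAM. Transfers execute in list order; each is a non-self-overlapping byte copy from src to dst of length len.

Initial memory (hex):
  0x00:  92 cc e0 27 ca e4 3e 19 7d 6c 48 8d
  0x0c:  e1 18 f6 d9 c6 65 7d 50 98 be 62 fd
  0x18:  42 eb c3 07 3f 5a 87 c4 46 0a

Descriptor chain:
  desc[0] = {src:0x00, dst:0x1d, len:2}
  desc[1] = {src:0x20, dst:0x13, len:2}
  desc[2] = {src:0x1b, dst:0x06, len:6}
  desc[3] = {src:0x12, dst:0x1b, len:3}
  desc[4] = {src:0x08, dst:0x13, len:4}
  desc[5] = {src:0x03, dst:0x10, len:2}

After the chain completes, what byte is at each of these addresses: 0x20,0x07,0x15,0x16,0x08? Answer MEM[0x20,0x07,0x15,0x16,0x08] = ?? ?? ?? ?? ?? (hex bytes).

MEM[0x20,0x07,0x15,0x16,0x08] = 46 3f c4 46 92

[0] 0x00->0x1d len=2 : 92 cc
[1] 0x20->0x13 len=2 : 46 0a
[2] 0x1b->0x06 len=6 : 07 3f 92 cc c4 46
[3] 0x12->0x1b len=3 : 7d 46 0a
[4] 0x08->0x13 len=4 : 92 cc c4 46
[5] 0x03->0x10 len=2 : 27 ca
query mem[0x20]=0x46, mem[0x07]=0x3f, mem[0x15]=0xc4, mem[0x16]=0x46, mem[0x08]=0x92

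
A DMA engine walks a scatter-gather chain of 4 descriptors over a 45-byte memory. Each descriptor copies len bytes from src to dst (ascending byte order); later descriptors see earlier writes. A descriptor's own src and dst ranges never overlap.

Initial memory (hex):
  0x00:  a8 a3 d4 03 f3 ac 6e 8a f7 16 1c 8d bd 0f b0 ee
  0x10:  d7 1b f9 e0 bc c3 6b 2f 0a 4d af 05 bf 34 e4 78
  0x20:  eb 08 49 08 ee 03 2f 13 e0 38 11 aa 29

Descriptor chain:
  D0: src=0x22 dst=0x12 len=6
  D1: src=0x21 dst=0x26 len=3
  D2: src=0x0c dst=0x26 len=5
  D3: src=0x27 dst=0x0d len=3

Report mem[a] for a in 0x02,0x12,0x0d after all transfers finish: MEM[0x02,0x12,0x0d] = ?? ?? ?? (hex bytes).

D0: mem[0x12..0x17] <- [49 08 ee 03 2f 13]
D1: mem[0x26..0x28] <- [08 49 08]
D2: mem[0x26..0x2a] <- [bd 0f b0 ee d7]
D3: mem[0x0d..0x0f] <- [0f b0 ee]
query mem[0x02]=0xd4, mem[0x12]=0x49, mem[0x0d]=0x0f

MEM[0x02,0x12,0x0d] = d4 49 0f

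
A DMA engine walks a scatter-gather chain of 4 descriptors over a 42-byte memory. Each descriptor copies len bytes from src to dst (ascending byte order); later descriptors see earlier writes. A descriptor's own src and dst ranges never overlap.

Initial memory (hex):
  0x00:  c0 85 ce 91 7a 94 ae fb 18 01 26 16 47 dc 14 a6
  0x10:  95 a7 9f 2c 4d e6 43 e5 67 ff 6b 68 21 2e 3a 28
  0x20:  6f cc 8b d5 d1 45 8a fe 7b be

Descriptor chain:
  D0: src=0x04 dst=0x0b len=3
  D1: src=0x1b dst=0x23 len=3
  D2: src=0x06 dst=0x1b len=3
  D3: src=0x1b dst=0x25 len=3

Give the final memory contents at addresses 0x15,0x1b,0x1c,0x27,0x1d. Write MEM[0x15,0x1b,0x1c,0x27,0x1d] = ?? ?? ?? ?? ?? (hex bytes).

MEM[0x15,0x1b,0x1c,0x27,0x1d] = e6 ae fb 18 18

[0] 0x04->0x0b len=3 : 7a 94 ae
[1] 0x1b->0x23 len=3 : 68 21 2e
[2] 0x06->0x1b len=3 : ae fb 18
[3] 0x1b->0x25 len=3 : ae fb 18
query mem[0x15]=0xe6, mem[0x1b]=0xae, mem[0x1c]=0xfb, mem[0x27]=0x18, mem[0x1d]=0x18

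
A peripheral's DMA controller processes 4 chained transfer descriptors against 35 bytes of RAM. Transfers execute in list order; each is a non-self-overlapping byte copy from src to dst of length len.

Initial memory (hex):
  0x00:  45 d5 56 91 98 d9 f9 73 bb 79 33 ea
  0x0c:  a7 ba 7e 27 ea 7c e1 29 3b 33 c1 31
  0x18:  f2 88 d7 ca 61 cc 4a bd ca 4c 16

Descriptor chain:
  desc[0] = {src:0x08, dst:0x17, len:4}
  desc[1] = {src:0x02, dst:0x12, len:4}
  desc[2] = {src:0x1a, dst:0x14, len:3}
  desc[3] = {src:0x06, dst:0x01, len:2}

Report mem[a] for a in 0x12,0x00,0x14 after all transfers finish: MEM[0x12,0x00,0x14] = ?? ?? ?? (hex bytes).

#0 dst[0x17+4] := {0xbb,0x79,0x33,0xea}
#1 dst[0x12+4] := {0x56,0x91,0x98,0xd9}
#2 dst[0x14+3] := {0xea,0xca,0x61}
#3 dst[0x01+2] := {0xf9,0x73}
query mem[0x12]=0x56, mem[0x00]=0x45, mem[0x14]=0xea

MEM[0x12,0x00,0x14] = 56 45 ea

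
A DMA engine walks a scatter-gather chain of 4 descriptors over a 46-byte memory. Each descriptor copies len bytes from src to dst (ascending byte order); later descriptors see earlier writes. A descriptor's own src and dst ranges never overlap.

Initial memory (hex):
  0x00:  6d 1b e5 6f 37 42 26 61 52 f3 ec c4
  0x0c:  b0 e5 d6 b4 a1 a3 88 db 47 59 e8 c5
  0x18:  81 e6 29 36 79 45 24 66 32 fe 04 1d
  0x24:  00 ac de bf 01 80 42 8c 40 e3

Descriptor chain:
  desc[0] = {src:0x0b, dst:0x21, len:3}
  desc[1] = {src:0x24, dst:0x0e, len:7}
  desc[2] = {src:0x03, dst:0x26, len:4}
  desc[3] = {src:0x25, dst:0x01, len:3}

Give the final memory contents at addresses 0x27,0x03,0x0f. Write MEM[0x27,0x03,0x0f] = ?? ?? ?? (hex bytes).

MEM[0x27,0x03,0x0f] = 37 37 ac

  after D0: wrote 3B at 0x21 = c4b0e5
  after D1: wrote 7B at 0x0e = 00acdebf018042
  after D2: wrote 4B at 0x26 = 6f374226
  after D3: wrote 3B at 0x01 = ac6f37
query mem[0x27]=0x37, mem[0x03]=0x37, mem[0x0f]=0xac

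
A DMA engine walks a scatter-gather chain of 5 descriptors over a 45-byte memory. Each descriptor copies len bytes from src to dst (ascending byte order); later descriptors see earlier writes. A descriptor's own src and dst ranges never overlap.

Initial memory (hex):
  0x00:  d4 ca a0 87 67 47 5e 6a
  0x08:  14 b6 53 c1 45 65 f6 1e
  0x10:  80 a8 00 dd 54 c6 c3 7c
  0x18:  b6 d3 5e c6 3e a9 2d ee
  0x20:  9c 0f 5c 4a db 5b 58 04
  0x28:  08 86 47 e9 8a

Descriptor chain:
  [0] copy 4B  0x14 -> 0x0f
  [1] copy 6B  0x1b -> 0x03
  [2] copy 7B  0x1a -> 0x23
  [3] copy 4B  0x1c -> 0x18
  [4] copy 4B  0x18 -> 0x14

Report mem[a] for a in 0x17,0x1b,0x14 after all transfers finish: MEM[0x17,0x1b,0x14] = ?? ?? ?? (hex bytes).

MEM[0x17,0x1b,0x14] = ee ee 3e

#0 dst[0x0f+4] := {0x54,0xc6,0xc3,0x7c}
#1 dst[0x03+6] := {0xc6,0x3e,0xa9,0x2d,0xee,0x9c}
#2 dst[0x23+7] := {0x5e,0xc6,0x3e,0xa9,0x2d,0xee,0x9c}
#3 dst[0x18+4] := {0x3e,0xa9,0x2d,0xee}
#4 dst[0x14+4] := {0x3e,0xa9,0x2d,0xee}
query mem[0x17]=0xee, mem[0x1b]=0xee, mem[0x14]=0x3e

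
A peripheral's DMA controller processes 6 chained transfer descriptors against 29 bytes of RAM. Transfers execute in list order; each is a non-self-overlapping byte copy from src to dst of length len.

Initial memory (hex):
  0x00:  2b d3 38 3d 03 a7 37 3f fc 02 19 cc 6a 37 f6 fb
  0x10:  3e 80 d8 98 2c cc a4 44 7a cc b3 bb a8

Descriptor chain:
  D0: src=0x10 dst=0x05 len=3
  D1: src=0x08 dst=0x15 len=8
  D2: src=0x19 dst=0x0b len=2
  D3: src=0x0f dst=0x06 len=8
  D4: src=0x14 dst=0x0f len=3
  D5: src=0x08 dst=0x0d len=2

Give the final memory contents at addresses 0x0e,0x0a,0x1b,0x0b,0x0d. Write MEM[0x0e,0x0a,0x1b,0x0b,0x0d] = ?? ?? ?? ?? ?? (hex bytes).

MEM[0x0e,0x0a,0x1b,0x0b,0x0d] = d8 98 f6 2c 80

D0: mem[0x05..0x07] <- [3e 80 d8]
D1: mem[0x15..0x1c] <- [fc 02 19 cc 6a 37 f6 fb]
D2: mem[0x0b..0x0c] <- [6a 37]
D3: mem[0x06..0x0d] <- [fb 3e 80 d8 98 2c fc 02]
D4: mem[0x0f..0x11] <- [2c fc 02]
D5: mem[0x0d..0x0e] <- [80 d8]
query mem[0x0e]=0xd8, mem[0x0a]=0x98, mem[0x1b]=0xf6, mem[0x0b]=0x2c, mem[0x0d]=0x80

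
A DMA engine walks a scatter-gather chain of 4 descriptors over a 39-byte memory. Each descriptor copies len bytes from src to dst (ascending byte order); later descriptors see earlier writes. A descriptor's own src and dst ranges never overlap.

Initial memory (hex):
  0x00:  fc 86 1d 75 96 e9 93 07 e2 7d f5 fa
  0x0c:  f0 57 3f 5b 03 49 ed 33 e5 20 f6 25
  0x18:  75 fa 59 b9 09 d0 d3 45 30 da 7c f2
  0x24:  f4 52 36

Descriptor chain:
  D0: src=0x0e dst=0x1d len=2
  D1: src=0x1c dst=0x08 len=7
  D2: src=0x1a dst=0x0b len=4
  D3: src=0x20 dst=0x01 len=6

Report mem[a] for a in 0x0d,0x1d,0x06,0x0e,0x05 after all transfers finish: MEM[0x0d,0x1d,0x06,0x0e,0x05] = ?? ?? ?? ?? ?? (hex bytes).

D0: mem[0x1d..0x1e] <- [3f 5b]
D1: mem[0x08..0x0e] <- [09 3f 5b 45 30 da 7c]
D2: mem[0x0b..0x0e] <- [59 b9 09 3f]
D3: mem[0x01..0x06] <- [30 da 7c f2 f4 52]
query mem[0x0d]=0x09, mem[0x1d]=0x3f, mem[0x06]=0x52, mem[0x0e]=0x3f, mem[0x05]=0xf4

MEM[0x0d,0x1d,0x06,0x0e,0x05] = 09 3f 52 3f f4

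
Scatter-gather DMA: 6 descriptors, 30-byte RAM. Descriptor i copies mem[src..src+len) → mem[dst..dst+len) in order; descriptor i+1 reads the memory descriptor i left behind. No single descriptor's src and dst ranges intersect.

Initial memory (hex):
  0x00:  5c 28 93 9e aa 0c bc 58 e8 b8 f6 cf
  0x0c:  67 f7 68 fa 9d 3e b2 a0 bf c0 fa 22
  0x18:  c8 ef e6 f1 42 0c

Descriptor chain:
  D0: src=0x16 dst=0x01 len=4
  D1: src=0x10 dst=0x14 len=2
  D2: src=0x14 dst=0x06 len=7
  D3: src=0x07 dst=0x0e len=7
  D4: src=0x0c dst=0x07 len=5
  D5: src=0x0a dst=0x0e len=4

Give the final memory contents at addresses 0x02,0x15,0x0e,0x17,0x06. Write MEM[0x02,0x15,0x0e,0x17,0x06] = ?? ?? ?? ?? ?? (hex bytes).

MEM[0x02,0x15,0x0e,0x17,0x06] = 22 3e fa 22 9d

D0: mem[0x01..0x04] <- [fa 22 c8 ef]
D1: mem[0x14..0x15] <- [9d 3e]
D2: mem[0x06..0x0c] <- [9d 3e fa 22 c8 ef e6]
D3: mem[0x0e..0x14] <- [3e fa 22 c8 ef e6 f7]
D4: mem[0x07..0x0b] <- [e6 f7 3e fa 22]
D5: mem[0x0e..0x11] <- [fa 22 e6 f7]
query mem[0x02]=0x22, mem[0x15]=0x3e, mem[0x0e]=0xfa, mem[0x17]=0x22, mem[0x06]=0x9d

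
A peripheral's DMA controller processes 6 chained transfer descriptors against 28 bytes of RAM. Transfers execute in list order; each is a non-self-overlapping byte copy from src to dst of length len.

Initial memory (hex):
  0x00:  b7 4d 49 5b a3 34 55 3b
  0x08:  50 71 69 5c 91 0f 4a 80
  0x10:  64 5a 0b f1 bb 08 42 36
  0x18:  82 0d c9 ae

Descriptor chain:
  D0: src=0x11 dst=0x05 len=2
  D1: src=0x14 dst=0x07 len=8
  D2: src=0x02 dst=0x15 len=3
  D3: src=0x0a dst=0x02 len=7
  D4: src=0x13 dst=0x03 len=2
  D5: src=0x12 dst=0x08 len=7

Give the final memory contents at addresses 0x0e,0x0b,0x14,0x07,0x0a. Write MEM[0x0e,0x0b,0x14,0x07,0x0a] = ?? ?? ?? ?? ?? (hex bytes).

MEM[0x0e,0x0b,0x14,0x07,0x0a] = 82 49 bb 80 bb

  after D0: wrote 2B at 0x05 = 5a0b
  after D1: wrote 8B at 0x07 = bb084236820dc9ae
  after D2: wrote 3B at 0x15 = 495ba3
  after D3: wrote 7B at 0x02 = 36820dc9ae8064
  after D4: wrote 2B at 0x03 = f1bb
  after D5: wrote 7B at 0x08 = 0bf1bb495ba382
query mem[0x0e]=0x82, mem[0x0b]=0x49, mem[0x14]=0xbb, mem[0x07]=0x80, mem[0x0a]=0xbb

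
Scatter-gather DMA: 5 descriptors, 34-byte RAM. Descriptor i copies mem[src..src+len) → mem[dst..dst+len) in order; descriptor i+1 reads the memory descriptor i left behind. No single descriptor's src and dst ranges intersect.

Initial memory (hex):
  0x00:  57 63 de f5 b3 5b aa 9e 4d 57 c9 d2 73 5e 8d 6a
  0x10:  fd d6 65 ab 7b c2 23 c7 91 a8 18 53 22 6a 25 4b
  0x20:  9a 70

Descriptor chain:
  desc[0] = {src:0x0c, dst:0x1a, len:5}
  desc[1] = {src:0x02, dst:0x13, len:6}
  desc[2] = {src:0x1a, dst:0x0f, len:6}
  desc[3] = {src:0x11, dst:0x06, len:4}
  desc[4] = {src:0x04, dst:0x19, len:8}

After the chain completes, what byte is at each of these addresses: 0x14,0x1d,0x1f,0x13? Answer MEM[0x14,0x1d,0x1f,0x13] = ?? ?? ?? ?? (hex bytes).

MEM[0x14,0x1d,0x1f,0x13] = 4b fd c9 fd

  after D0: wrote 5B at 0x1a = 735e8d6afd
  after D1: wrote 6B at 0x13 = def5b35baa9e
  after D2: wrote 6B at 0x0f = 735e8d6afd4b
  after D3: wrote 4B at 0x06 = 8d6afd4b
  after D4: wrote 8B at 0x19 = b35b8d6afd4bc9d2
query mem[0x14]=0x4b, mem[0x1d]=0xfd, mem[0x1f]=0xc9, mem[0x13]=0xfd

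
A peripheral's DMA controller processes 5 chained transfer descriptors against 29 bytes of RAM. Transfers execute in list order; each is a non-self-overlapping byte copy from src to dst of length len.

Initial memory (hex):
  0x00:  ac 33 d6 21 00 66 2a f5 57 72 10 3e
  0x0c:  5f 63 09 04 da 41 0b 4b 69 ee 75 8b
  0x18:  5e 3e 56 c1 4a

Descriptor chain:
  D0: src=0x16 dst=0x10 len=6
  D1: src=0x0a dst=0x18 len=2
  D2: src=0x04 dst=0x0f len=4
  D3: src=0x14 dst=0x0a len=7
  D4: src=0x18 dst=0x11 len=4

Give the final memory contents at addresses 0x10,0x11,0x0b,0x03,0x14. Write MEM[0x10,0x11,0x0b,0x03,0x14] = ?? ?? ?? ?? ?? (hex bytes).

  after D0: wrote 6B at 0x10 = 758b5e3e56c1
  after D1: wrote 2B at 0x18 = 103e
  after D2: wrote 4B at 0x0f = 00662af5
  after D3: wrote 7B at 0x0a = 56c1758b103e56
  after D4: wrote 4B at 0x11 = 103e56c1
query mem[0x10]=0x56, mem[0x11]=0x10, mem[0x0b]=0xc1, mem[0x03]=0x21, mem[0x14]=0xc1

MEM[0x10,0x11,0x0b,0x03,0x14] = 56 10 c1 21 c1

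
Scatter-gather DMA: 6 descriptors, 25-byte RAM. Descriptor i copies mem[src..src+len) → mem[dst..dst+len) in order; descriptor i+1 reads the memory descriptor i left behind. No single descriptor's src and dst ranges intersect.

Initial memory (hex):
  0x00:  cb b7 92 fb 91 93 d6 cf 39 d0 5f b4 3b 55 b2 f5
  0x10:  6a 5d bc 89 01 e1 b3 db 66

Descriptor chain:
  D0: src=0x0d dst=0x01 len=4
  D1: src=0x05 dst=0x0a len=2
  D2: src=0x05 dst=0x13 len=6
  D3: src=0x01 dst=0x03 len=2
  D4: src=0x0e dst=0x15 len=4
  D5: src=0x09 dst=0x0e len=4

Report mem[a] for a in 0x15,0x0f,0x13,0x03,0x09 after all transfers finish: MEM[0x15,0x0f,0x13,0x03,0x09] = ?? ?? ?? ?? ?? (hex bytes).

D0: mem[0x01..0x04] <- [55 b2 f5 6a]
D1: mem[0x0a..0x0b] <- [93 d6]
D2: mem[0x13..0x18] <- [93 d6 cf 39 d0 93]
D3: mem[0x03..0x04] <- [55 b2]
D4: mem[0x15..0x18] <- [b2 f5 6a 5d]
D5: mem[0x0e..0x11] <- [d0 93 d6 3b]
query mem[0x15]=0xb2, mem[0x0f]=0x93, mem[0x13]=0x93, mem[0x03]=0x55, mem[0x09]=0xd0

MEM[0x15,0x0f,0x13,0x03,0x09] = b2 93 93 55 d0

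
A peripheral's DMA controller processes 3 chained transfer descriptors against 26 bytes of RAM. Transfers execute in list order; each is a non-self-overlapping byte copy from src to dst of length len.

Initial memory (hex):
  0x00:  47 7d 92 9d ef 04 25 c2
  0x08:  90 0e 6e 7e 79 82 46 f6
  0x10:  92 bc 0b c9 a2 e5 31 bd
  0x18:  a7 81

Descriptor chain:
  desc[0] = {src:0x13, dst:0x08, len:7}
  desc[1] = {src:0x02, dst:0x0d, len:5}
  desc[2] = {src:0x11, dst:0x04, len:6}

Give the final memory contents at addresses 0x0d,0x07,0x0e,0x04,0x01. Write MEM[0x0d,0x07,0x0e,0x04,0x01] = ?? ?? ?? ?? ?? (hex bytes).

MEM[0x0d,0x07,0x0e,0x04,0x01] = 92 a2 9d 25 7d

  after D0: wrote 7B at 0x08 = c9a2e531bda781
  after D1: wrote 5B at 0x0d = 929def0425
  after D2: wrote 6B at 0x04 = 250bc9a2e531
query mem[0x0d]=0x92, mem[0x07]=0xa2, mem[0x0e]=0x9d, mem[0x04]=0x25, mem[0x01]=0x7d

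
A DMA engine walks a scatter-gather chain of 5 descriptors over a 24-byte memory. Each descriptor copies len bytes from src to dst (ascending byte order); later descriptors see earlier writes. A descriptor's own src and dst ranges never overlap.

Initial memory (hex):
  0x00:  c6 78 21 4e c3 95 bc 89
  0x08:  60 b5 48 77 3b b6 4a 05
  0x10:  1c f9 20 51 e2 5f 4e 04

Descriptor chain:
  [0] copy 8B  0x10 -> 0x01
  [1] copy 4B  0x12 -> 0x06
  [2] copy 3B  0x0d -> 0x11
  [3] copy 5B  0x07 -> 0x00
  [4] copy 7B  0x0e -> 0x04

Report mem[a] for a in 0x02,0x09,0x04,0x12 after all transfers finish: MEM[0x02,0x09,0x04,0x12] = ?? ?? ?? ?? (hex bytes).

MEM[0x02,0x09,0x04,0x12] = 5f 05 4a 4a

#0 dst[0x01+8] := {0x1c,0xf9,0x20,0x51,0xe2,0x5f,0x4e,0x04}
#1 dst[0x06+4] := {0x20,0x51,0xe2,0x5f}
#2 dst[0x11+3] := {0xb6,0x4a,0x05}
#3 dst[0x00+5] := {0x51,0xe2,0x5f,0x48,0x77}
#4 dst[0x04+7] := {0x4a,0x05,0x1c,0xb6,0x4a,0x05,0xe2}
query mem[0x02]=0x5f, mem[0x09]=0x05, mem[0x04]=0x4a, mem[0x12]=0x4a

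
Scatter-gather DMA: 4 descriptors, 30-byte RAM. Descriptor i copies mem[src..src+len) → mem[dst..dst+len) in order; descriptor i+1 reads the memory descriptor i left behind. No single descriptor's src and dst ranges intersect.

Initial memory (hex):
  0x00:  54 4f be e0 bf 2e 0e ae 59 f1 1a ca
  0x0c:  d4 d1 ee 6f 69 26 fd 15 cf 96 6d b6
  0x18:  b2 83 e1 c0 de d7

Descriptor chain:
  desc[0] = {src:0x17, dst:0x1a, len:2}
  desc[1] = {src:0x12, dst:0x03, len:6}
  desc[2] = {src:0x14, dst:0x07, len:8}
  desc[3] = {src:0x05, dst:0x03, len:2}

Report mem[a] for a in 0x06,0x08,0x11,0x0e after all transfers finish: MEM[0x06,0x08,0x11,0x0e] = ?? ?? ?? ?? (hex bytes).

#0 dst[0x1a+2] := {0xb6,0xb2}
#1 dst[0x03+6] := {0xfd,0x15,0xcf,0x96,0x6d,0xb6}
#2 dst[0x07+8] := {0xcf,0x96,0x6d,0xb6,0xb2,0x83,0xb6,0xb2}
#3 dst[0x03+2] := {0xcf,0x96}
query mem[0x06]=0x96, mem[0x08]=0x96, mem[0x11]=0x26, mem[0x0e]=0xb2

MEM[0x06,0x08,0x11,0x0e] = 96 96 26 b2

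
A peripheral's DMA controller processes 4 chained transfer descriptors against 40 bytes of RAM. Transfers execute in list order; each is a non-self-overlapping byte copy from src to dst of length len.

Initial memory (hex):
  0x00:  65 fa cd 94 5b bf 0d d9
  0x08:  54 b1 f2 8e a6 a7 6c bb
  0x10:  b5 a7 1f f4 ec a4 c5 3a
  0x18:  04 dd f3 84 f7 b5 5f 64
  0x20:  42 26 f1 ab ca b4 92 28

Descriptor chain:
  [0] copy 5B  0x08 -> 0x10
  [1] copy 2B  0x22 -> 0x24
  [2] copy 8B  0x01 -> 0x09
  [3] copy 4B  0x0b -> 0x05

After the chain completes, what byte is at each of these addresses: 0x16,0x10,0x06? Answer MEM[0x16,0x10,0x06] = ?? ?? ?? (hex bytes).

#0 dst[0x10+5] := {0x54,0xb1,0xf2,0x8e,0xa6}
#1 dst[0x24+2] := {0xf1,0xab}
#2 dst[0x09+8] := {0xfa,0xcd,0x94,0x5b,0xbf,0x0d,0xd9,0x54}
#3 dst[0x05+4] := {0x94,0x5b,0xbf,0x0d}
query mem[0x16]=0xc5, mem[0x10]=0x54, mem[0x06]=0x5b

MEM[0x16,0x10,0x06] = c5 54 5b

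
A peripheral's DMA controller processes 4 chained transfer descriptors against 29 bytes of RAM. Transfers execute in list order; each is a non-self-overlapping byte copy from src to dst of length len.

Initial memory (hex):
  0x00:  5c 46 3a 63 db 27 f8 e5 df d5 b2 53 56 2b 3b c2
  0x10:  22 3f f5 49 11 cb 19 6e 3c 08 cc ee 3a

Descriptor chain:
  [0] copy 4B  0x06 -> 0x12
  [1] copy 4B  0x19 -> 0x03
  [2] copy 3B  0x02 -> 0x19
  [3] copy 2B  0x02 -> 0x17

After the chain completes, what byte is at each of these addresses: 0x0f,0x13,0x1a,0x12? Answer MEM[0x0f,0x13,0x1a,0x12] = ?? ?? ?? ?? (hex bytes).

#0 dst[0x12+4] := {0xf8,0xe5,0xdf,0xd5}
#1 dst[0x03+4] := {0x08,0xcc,0xee,0x3a}
#2 dst[0x19+3] := {0x3a,0x08,0xcc}
#3 dst[0x17+2] := {0x3a,0x08}
query mem[0x0f]=0xc2, mem[0x13]=0xe5, mem[0x1a]=0x08, mem[0x12]=0xf8

MEM[0x0f,0x13,0x1a,0x12] = c2 e5 08 f8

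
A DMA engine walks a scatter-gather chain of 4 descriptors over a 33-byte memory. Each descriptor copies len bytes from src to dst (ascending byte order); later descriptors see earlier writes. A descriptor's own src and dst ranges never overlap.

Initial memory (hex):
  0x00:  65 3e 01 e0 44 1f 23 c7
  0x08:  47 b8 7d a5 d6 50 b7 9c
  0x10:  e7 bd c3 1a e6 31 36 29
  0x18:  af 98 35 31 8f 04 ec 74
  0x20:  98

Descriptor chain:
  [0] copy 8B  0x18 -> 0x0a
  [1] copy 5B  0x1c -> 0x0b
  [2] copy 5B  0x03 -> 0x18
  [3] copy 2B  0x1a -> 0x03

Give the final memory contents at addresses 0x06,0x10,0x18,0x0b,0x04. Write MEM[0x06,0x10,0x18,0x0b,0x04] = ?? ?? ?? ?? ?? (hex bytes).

MEM[0x06,0x10,0x18,0x0b,0x04] = 23 ec e0 8f 23

  after D0: wrote 8B at 0x0a = af9835318f04ec74
  after D1: wrote 5B at 0x0b = 8f04ec7498
  after D2: wrote 5B at 0x18 = e0441f23c7
  after D3: wrote 2B at 0x03 = 1f23
query mem[0x06]=0x23, mem[0x10]=0xec, mem[0x18]=0xe0, mem[0x0b]=0x8f, mem[0x04]=0x23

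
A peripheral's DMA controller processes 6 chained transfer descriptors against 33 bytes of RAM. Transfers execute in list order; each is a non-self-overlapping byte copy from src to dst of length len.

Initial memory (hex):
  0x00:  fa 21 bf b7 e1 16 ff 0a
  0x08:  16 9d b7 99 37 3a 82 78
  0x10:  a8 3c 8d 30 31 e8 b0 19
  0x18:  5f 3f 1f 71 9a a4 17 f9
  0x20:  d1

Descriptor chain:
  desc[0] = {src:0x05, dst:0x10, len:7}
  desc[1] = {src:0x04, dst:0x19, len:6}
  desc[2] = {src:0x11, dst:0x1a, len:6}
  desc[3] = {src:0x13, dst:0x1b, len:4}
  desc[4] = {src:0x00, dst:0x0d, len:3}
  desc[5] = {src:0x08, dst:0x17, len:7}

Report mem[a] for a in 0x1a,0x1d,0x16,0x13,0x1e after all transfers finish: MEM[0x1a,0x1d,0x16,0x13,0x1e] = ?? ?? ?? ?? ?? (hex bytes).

  after D0: wrote 7B at 0x10 = 16ff0a169db799
  after D1: wrote 6B at 0x19 = e116ff0a169d
  after D2: wrote 6B at 0x1a = ff0a169db799
  after D3: wrote 4B at 0x1b = 169db799
  after D4: wrote 3B at 0x0d = fa21bf
  after D5: wrote 7B at 0x17 = 169db79937fa21
query mem[0x1a]=0x99, mem[0x1d]=0x21, mem[0x16]=0x99, mem[0x13]=0x16, mem[0x1e]=0x99

MEM[0x1a,0x1d,0x16,0x13,0x1e] = 99 21 99 16 99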